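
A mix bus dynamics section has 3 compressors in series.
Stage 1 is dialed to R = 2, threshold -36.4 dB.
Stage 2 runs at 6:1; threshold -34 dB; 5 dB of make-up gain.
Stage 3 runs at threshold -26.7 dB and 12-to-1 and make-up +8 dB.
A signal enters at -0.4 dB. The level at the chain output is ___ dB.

-18.675 dB

Stage 1: -0.4 dB is 36 dB over -36.4 dB; at 2:1 that becomes 18 dB over, giving -18.4 dB.
Stage 2: 15.6 dB above -34 dB, reduced 6:1 to 2.6 dB above → -31.4 dB; +5 dB make-up → -26.4 dB.
Stage 3: 0.3 dB above -26.7 dB, reduced 12:1 to 0.025 dB above → -26.675 dB; +8 dB make-up → -18.675 dB.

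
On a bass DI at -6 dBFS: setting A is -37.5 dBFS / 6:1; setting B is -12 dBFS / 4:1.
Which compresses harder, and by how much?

A, by 21.75 dB

A: 31.5 dB over, compressed to 5.25 dB over, so 26.25 dB of GR.
B: 6 dB over, compressed to 1.5 dB over, so 4.5 dB of GR.
A applies 21.75 dB more gain reduction.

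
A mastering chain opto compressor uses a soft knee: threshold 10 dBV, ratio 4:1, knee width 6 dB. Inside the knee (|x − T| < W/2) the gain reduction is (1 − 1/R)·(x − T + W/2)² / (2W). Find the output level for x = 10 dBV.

9.4375 dBV

x − T + W/2 = 10 − 10 + 3 = 3.
GR = (1 − 1/4) × 3² / 12 = 0.75 × 9 / 12 = 0.5625 dB.
Output = 10 − 0.5625 = 9.4375 dBV.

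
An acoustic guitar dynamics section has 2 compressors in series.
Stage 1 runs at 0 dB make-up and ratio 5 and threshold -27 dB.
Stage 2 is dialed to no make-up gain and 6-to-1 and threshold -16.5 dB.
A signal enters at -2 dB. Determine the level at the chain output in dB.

-22 dB

Stage 1: 25 dB above -27 dB, reduced 5:1 to 5 dB above → -22 dB.
Stage 2: below threshold (-22 ≤ -16.5); passes unchanged; output -22 dB.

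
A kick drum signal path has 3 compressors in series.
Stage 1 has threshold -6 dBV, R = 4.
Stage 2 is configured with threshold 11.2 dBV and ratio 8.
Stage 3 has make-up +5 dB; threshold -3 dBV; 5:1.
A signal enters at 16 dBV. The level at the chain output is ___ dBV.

Stage 1: 16 dBV is 22 dB over -6 dBV; at 4:1 that becomes 5.5 dB over, giving -0.5 dBV.
Stage 2: below threshold (-0.5 ≤ 11.2); passes unchanged; output -0.5 dBV.
Stage 3: -0.5 dBV is 2.5 dB over -3 dBV; at 5:1 that becomes 0.5 dB over, giving -2.5 dBV; +5 dB make-up → 2.5 dBV.

2.5 dBV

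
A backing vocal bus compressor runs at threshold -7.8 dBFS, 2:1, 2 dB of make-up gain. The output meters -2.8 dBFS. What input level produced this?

-1.8 dBFS

Stripping the +2 dB make-up gives -4.8 dBFS at the gain stage.
That's 3 dB above the -7.8 dBFS threshold.
Before 2:1 compression the overshoot was 3 × 2 = 6 dB, so input = -7.8 + 6 = -1.8 dBFS.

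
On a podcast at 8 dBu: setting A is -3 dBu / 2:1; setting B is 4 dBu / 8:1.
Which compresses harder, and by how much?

A: GR = 11 − 11/2 = 5.5 dB.
B: GR = 4 − 4/8 = 3.5 dB.
A applies 2 dB more gain reduction.

A, by 2 dB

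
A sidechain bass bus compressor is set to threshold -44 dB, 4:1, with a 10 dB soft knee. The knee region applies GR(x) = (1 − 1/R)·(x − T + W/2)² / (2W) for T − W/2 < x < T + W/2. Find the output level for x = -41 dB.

x − T + W/2 = -41 − (-44) + 5 = 8.
GR = (1 − 1/4) × 8² / 20 = 0.75 × 64 / 20 = 2.4 dB.
Output = -41 − 2.4 = -43.4 dB.

-43.4 dB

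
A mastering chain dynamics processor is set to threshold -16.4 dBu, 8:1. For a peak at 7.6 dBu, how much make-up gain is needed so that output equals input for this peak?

21 dB

Overshoot 24 dB → 24/8 = 3 dB after compression, so the compressed level is -16.4 + 3 = -13.4 dBu.
Make-up = target − compressed = 7.6 − (-13.4) = 21 dB.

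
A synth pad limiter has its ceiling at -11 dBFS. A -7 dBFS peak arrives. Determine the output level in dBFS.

-11 dBFS

At ∞:1, everything above -11 dBFS is held at the ceiling.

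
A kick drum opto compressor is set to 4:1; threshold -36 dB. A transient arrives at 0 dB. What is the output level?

The input is 36 dB above the -36 dB threshold.
The 36 dB excess becomes 9 dB after 4:1 reduction.
Output = -36 + 9 = -27 dB.

-27 dB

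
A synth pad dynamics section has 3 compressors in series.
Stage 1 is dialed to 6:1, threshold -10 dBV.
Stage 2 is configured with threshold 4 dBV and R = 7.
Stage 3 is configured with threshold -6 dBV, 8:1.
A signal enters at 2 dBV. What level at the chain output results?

Stage 1: overshoot 12 dB → 12/6 = 2 dB → -8 dBV.
Stage 2: below threshold (-8 ≤ 4); passes unchanged; output -8 dBV.
Stage 3: below threshold (-8 ≤ -6); passes unchanged; output -8 dBV.

-8 dBV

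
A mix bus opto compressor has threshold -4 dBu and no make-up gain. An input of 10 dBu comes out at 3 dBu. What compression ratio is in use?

Input overshoot = 10 − (-4) = 14 dB; output overshoot = 3 − (-4) = 7 dB.
Ratio = 14 / 7 = 2.

2:1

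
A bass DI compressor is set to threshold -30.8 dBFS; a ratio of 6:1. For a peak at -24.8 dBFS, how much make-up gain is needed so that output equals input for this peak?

5 dB

Without make-up, output = threshold + overshoot/6 = -30.8 + 1 = -29.8 dBFS.
Gap to target: 5 dB.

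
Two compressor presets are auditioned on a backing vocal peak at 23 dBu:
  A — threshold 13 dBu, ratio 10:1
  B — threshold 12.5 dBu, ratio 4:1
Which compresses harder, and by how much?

A, by 1.125 dB

A: GR = 10 − 10/10 = 9 dB.
B: GR = 10.5 − 10.5/4 = 7.875 dB.
A reduces 1.125 dB more.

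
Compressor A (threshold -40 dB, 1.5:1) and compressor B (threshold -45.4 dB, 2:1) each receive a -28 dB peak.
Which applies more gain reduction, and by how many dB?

B, by 4.7 dB

A: 12 dB over, compressed to 8 dB over, so 4 dB of GR.
B: 17.4 dB over, compressed to 8.7 dB over, so 8.7 dB of GR.
Difference: 4.7 dB in favour of B.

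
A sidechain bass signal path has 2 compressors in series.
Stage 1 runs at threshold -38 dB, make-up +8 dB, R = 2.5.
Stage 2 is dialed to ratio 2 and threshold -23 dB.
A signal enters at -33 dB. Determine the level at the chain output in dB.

-28 dB

Stage 1: overshoot 5 dB → 5/2.5 = 2 dB → -36 dB; +8 dB make-up → -28 dB.
Stage 2: -28 dB ≤ -23 dB, so stage 2 doesn't engage; output -28 dB.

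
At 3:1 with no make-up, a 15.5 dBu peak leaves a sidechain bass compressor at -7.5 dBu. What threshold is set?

-19 dBu

Gain reduction = 15.5 − (-7.5) = 23 dB; output overshoot = GR / (R − 1) = 23 / 2 = 11.5 dB.
Threshold = output − output overshoot = -7.5 − 11.5 = -19 dBu.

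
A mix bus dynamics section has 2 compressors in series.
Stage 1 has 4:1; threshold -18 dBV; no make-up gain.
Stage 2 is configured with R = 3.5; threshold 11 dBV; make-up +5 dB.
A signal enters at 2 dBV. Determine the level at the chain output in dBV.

-8 dBV

Stage 1: overshoot 20 dB → 20/4 = 5 dB → -13 dBV.
Stage 2: below threshold (-13 ≤ 11); passes unchanged; make-up brings it to -8 dBV.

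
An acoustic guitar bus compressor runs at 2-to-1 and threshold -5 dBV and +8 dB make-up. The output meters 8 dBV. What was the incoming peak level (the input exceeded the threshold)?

Stripping the +8 dB make-up gives 0 dBV at the gain stage.
That's 5 dB above the -5 dBV threshold.
Input overshoot = R × output overshoot = 10 dB → input = -5 + 10 = 5 dBV.

5 dBV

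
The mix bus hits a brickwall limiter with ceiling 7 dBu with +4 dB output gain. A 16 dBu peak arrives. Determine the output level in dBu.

At ∞:1, everything above 7 dBu is held at the ceiling.
Output gain then adds 4 dB: 7 + 4 = 11 dBu.

11 dBu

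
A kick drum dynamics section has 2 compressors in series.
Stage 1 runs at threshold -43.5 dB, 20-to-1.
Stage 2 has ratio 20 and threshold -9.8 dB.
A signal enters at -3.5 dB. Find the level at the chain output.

-41.5 dB

Stage 1: overshoot 40 dB → 40/20 = 2 dB → -41.5 dB.
Stage 2: -41.5 dB is at or below the -9.8 dB threshold — no compression; output -41.5 dB.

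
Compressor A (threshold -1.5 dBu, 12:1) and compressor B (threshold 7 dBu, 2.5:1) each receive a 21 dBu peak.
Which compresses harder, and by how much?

A, by 12.225 dB

A: overshoot 22.5 dB → output overshoot 1.875 dB → GR 20.625 dB.
B: overshoot 14 dB → output overshoot 5.6 dB → GR 8.4 dB.
A applies 12.225 dB more gain reduction.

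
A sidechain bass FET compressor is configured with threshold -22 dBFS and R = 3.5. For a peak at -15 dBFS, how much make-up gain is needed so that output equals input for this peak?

5 dB

The peak compresses to -22 + 7/3.5 = -20 dBFS.
To reach -15 dBFS requires -15 − (-20) = 5 dB of make-up.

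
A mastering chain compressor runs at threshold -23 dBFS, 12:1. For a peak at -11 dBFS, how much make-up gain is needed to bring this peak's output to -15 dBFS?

Without make-up, output = threshold + overshoot/12 = -23 + 1 = -22 dBFS.
Gap to target: 7 dB.

7 dB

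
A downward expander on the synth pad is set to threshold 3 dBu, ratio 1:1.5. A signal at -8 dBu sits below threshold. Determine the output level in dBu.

-13.5 dBu

The input is 11 dB below the 3 dBu threshold.
A 1:1.5 expander multiplies undershoot by 1.5: 11 × 1.5 = 16.5 dB below threshold.
Output = 3 − 16.5 = -13.5 dBu.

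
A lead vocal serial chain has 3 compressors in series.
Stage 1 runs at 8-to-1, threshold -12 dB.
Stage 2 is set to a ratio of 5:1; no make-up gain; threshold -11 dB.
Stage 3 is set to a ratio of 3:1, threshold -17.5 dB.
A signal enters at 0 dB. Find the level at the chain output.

Stage 1: 12 dB above -12 dB, reduced 8:1 to 1.5 dB above → -10.5 dB.
Stage 2: 0.5 dB above -11 dB, reduced 5:1 to 0.1 dB above → -10.9 dB.
Stage 3: -10.9 dB is 6.6 dB over -17.5 dB; at 3:1 that becomes 2.2 dB over, giving -15.3 dB.

-15.3 dB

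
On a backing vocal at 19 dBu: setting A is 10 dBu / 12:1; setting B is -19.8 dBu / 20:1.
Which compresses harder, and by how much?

A: overshoot 9 dB → output overshoot 0.75 dB → GR 8.25 dB.
B: overshoot 38.8 dB → output overshoot 1.94 dB → GR 36.86 dB.
B reduces 28.61 dB more.

B, by 28.61 dB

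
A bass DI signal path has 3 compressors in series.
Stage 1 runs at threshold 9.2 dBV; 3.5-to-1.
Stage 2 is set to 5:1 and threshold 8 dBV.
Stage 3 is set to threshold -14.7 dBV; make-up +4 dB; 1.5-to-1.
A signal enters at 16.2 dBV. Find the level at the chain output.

Stage 1: 7 dB above 9.2 dBV, reduced 3.5:1 to 2 dB above → 11.2 dBV.
Stage 2: 3.2 dB above 8 dBV, reduced 5:1 to 0.64 dB above → 8.64 dBV.
Stage 3: 23.34 dB above -14.7 dBV, reduced 1.5:1 to 15.56 dB above → 0.86 dBV; +4 dB make-up → 4.86 dBV.

4.86 dBV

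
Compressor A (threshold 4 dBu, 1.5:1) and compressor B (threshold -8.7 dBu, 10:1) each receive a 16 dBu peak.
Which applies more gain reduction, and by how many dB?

A: 12 dB over, compressed to 8 dB over, so 4 dB of GR.
B: 24.7 dB over, compressed to 2.47 dB over, so 22.23 dB of GR.
Difference: 18.23 dB in favour of B.

B, by 18.23 dB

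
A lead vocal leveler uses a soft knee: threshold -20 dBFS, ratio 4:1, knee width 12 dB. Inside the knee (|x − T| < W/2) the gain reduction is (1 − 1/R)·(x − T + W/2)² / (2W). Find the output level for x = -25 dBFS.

x − T + W/2 = -25 − (-20) + 6 = 1.
GR = (1 − 1/4) × 1² / 24 = 0.75 × 1 / 24 = 0.03125 dB.
Output = -25 − 0.03125 = -25.03125 dBFS.

-25.03125 dBFS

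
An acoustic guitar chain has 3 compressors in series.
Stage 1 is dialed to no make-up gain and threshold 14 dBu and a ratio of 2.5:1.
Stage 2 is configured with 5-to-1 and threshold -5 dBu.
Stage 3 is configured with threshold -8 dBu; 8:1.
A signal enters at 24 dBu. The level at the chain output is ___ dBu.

Stage 1: 24 dBu is 10 dB over 14 dBu; at 2.5:1 that becomes 4 dB over, giving 18 dBu.
Stage 2: 18 dBu is 23 dB over -5 dBu; at 5:1 that becomes 4.6 dB over, giving -0.4 dBu.
Stage 3: 7.6 dB above -8 dBu, reduced 8:1 to 0.95 dB above → -7.05 dBu.

-7.05 dBu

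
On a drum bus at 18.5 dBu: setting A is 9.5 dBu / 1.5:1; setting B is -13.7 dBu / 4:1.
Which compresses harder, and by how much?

A: overshoot 9 dB → output overshoot 6 dB → GR 3 dB.
B: overshoot 32.2 dB → output overshoot 8.05 dB → GR 24.15 dB.
B reduces 21.15 dB more.

B, by 21.15 dB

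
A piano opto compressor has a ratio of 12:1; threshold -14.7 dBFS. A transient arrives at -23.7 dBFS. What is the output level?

-23.7 dBFS

-23.7 dBFS is 9 dB below the -14.7 dBFS threshold, so no gain reduction is applied.
Output = input = -23.7 dBFS.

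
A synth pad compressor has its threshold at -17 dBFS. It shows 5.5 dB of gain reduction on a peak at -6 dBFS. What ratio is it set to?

2:1

Input overshoot = -6 − (-17) = 11 dB.
Output overshoot = 11 − 5.5 = 5.5 dB.
Ratio = input overshoot / output overshoot = 11 / 5.5 = 2.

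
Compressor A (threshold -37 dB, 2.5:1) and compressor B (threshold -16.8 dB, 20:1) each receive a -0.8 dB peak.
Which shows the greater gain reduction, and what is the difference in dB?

A: overshoot 36.2 dB → output overshoot 14.48 dB → GR 21.72 dB.
B: overshoot 16 dB → output overshoot 0.8 dB → GR 15.2 dB.
Difference: 6.52 dB in favour of A.

A, by 6.52 dB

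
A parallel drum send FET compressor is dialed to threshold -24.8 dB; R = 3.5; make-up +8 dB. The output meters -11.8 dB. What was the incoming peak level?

Before make-up, the level was -11.8 − 8 = -19.8 dB.
That's 5 dB above the -24.8 dB threshold.
Undo the ratio: input overshoot = 5 × 3.5 = 17.5 dB, giving input = -7.3 dB.

-7.3 dB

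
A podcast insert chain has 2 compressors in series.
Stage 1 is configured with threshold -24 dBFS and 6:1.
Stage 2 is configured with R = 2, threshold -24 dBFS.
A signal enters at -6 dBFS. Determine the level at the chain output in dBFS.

Stage 1: 18 dB above -24 dBFS, reduced 6:1 to 3 dB above → -21 dBFS.
Stage 2: 3 dB above -24 dBFS, reduced 2:1 to 1.5 dB above → -22.5 dBFS.

-22.5 dBFS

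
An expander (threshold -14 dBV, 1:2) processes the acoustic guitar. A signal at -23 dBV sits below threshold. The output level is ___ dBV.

-32 dBV

Undershoot = (-14) − (-23) = 9 dB.
At 1:2, that expands to 18 dB under threshold.
Output = -14 − 18 = -32 dBV.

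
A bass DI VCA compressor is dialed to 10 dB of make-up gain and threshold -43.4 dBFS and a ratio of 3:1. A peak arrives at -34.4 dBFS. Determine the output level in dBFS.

Overshoot: -34.4 − (-43.4) = 9 dB.
The 9 dB excess becomes 3 dB after 3:1 reduction.
Output = -43.4 + 3 = -40.4 dBFS; make-up adds 10 dB, giving -30.4 dBFS.

-30.4 dBFS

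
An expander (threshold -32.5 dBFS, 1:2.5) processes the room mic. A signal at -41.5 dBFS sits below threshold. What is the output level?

-55 dBFS

The input is 9 dB below the -32.5 dBFS threshold.
A 1:2.5 expander multiplies undershoot by 2.5: 9 × 2.5 = 22.5 dB below threshold.
Output = -32.5 − 22.5 = -55 dBFS.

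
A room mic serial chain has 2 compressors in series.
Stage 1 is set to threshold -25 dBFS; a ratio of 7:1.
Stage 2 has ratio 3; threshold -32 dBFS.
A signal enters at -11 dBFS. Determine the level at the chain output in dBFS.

-29 dBFS

Stage 1: overshoot 14 dB → 14/7 = 2 dB → -23 dBFS.
Stage 2: overshoot 9 dB → 9/3 = 3 dB → -29 dBFS.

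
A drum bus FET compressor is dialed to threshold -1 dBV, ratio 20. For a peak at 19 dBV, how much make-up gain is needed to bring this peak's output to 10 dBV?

Overshoot 20 dB → 20/20 = 1 dB after compression, so the compressed level is -1 + 1 = 0 dBV.
Make-up = target − compressed = 10 − 0 = 10 dB.

10 dB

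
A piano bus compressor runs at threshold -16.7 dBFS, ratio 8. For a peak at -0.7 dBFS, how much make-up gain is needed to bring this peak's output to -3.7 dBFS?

11 dB

Without make-up, output = threshold + overshoot/8 = -16.7 + 2 = -14.7 dBFS.
Gap to target: 11 dB.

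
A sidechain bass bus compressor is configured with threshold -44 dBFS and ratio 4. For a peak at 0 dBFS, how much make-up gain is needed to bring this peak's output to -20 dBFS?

13 dB

Overshoot 44 dB → 44/4 = 11 dB after compression, so the compressed level is -44 + 11 = -33 dBFS.
Make-up = target − compressed = -20 − (-33) = 13 dB.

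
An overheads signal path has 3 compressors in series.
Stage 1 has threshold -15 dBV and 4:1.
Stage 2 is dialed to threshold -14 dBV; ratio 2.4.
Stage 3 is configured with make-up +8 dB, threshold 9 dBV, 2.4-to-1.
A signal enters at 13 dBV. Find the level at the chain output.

Stage 1: 28 dB above -15 dBV, reduced 4:1 to 7 dB above → -8 dBV.
Stage 2: 6 dB above -14 dBV, reduced 2.4:1 to 2.5 dB above → -11.5 dBV.
Stage 3: -11.5 dBV ≤ 9 dBV, so stage 3 doesn't engage; make-up brings it to -3.5 dBV.

-3.5 dBV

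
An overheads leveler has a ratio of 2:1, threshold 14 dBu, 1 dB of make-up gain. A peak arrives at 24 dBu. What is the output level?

20 dBu

Overshoot: 24 − 14 = 10 dB.
The 10 dB excess becomes 5 dB after 2:1 reduction.
That puts the output at 19 dBu; make-up adds 1 dB, giving 20 dBu.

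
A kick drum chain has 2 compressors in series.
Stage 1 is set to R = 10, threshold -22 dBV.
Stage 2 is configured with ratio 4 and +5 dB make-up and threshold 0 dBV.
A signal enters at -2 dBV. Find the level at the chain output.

-15 dBV

Stage 1: overshoot 20 dB → 20/10 = 2 dB → -20 dBV.
Stage 2: -20 dBV is at or below the 0 dBV threshold — no compression; make-up brings it to -15 dBV.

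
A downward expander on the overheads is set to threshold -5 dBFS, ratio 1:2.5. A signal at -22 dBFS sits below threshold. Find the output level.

Below threshold, a 1:2.5 expander applies gain = (2.5−1)×(T − x) of attenuation.
(2.5−1) × 17 = 25.5 dB, so output = -22 − 25.5 = -47.5 dBFS.

-47.5 dBFS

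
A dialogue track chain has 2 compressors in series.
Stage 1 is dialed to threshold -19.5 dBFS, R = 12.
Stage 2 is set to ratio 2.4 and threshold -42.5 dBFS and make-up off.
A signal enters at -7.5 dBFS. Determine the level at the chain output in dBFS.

Stage 1: overshoot 12 dB → 12/12 = 1 dB → -18.5 dBFS.
Stage 2: -18.5 dBFS is 24 dB over -42.5 dBFS; at 2.4:1 that becomes 10 dB over, giving -32.5 dBFS.

-32.5 dBFS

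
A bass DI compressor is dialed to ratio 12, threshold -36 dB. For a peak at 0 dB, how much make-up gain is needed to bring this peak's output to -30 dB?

3 dB

Without make-up, output = threshold + overshoot/12 = -36 + 3 = -33 dB.
Gap to target: 3 dB.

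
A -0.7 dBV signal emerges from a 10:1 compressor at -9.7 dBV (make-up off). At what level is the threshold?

-10.7 dBV

Input is 10 dB above T (since output overshoot × R = input overshoot: (-9.7 − T)·10 = -0.7 − T gives T = -10.7 dBV).
Check: -10.7 + (-0.7 − (-10.7))/10 = -10.7 + 1 = -9.7 dBV. ✓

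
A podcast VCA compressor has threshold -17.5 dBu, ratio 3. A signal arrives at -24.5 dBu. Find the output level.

-24.5 dBu is 7 dB below the -17.5 dBu threshold, so no gain reduction is applied.
Output = input = -24.5 dBu.

-24.5 dBu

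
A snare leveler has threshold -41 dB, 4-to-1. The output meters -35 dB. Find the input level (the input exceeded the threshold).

-17 dB

That's 6 dB above the -41 dB threshold.
Input overshoot = R × output overshoot = 24 dB → input = -41 + 24 = -17 dB.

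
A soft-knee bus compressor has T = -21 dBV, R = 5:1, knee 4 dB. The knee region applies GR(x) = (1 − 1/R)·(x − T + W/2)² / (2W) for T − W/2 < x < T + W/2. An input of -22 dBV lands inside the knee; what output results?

x − T + W/2 = -22 − (-21) + 2 = 1.
GR = (1 − 1/5) × 1² / 8 = 0.8 × 1 / 8 = 0.1 dB.
Output = -22 − 0.1 = -22.1 dBV.

-22.1 dBV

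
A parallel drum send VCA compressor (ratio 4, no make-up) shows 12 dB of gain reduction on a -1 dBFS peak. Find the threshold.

Input is 16 dB above T (since output overshoot × R = input overshoot: (-13 − T)·4 = -1 − T gives T = -17 dBFS).
Check: -17 + (-1 − (-17))/4 = -17 + 4 = -13 dBFS. ✓

-17 dBFS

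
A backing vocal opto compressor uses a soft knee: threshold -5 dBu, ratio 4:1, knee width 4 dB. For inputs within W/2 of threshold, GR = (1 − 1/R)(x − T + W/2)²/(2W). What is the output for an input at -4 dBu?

-4.84375 dBu

x − T + W/2 = -4 − (-5) + 2 = 3.
GR = (1 − 1/4) × 3² / 8 = 0.75 × 9 / 8 = 0.84375 dB.
Output = -4 − 0.84375 = -4.84375 dBu.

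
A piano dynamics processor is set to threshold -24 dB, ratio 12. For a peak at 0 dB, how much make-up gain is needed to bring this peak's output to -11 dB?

Without make-up, output = threshold + overshoot/12 = -24 + 2 = -22 dB.
Gap to target: 11 dB.

11 dB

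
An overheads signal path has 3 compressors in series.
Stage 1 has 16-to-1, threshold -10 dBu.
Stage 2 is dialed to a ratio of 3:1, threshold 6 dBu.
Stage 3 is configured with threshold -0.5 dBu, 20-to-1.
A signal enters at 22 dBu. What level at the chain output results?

Stage 1: 22 dBu is 32 dB over -10 dBu; at 16:1 that becomes 2 dB over, giving -8 dBu.
Stage 2: -8 dBu ≤ 6 dBu, so stage 2 doesn't engage; output -8 dBu.
Stage 3: -8 dBu ≤ -0.5 dBu, so stage 3 doesn't engage; output -8 dBu.

-8 dBu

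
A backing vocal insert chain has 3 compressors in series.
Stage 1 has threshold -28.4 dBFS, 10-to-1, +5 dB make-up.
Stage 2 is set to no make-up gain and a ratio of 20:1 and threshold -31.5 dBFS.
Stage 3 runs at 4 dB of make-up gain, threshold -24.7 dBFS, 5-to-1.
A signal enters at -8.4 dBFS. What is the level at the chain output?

-26.995 dBFS

Stage 1: -8.4 dBFS is 20 dB over -28.4 dBFS; at 10:1 that becomes 2 dB over, giving -26.4 dBFS; +5 dB make-up → -21.4 dBFS.
Stage 2: 10.1 dB above -31.5 dBFS, reduced 20:1 to 0.505 dB above → -30.995 dBFS.
Stage 3: -30.995 dBFS ≤ -24.7 dBFS, so stage 3 doesn't engage; make-up brings it to -26.995 dBFS.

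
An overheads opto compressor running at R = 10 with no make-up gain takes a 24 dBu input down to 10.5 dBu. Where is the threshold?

Input is 15 dB above T (since output overshoot × R = input overshoot: (10.5 − T)·10 = 24 − T gives T = 9 dBu).
Check: 9 + (24 − 9)/10 = 9 + 1.5 = 10.5 dBu. ✓

9 dBu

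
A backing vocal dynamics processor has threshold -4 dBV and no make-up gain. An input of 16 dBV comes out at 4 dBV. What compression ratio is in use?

Input overshoot = 16 − (-4) = 20 dB; output overshoot = 4 − (-4) = 8 dB.
Ratio = 20 / 8 = 2.5.

2.5:1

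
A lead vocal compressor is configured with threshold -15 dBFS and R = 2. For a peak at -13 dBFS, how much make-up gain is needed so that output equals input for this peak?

1 dB

The peak compresses to -15 + 2/2 = -14 dBFS.
To reach -13 dBFS requires -13 − (-14) = 1 dB of make-up.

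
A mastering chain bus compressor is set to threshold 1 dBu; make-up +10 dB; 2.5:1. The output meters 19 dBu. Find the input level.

21 dBu

Before make-up, the level was 19 − 10 = 9 dBu.
The compressed level sits 9 − 1 = 8 dB over threshold.
Input overshoot = R × output overshoot = 20 dB → input = 1 + 20 = 21 dBu.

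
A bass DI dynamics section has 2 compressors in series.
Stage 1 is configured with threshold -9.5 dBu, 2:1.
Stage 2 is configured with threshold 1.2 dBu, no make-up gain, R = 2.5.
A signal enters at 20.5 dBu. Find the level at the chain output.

2.92 dBu

Stage 1: overshoot 30 dB → 30/2 = 15 dB → 5.5 dBu.
Stage 2: 5.5 dBu is 4.3 dB over 1.2 dBu; at 2.5:1 that becomes 1.72 dB over, giving 2.92 dBu.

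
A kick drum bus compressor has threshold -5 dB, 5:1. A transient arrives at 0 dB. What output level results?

-4 dB

Overshoot: 0 − (-5) = 5 dB.
5:1 compression reduces that to 5/5 = 1 dB over.
Output = -5 + 1 = -4 dB.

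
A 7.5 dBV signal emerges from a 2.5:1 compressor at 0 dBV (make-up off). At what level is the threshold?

Input is 12.5 dB above T (since output overshoot × R = input overshoot: (0 − T)·2.5 = 7.5 − T gives T = -5 dBV).
Check: -5 + (7.5 − (-5))/2.5 = -5 + 5 = 0 dBV. ✓

-5 dBV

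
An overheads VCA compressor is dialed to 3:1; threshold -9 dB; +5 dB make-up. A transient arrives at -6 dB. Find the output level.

-3 dB

-6 dB sits 3 dB over threshold.
At 3:1 the overshoot is divided by 3, leaving 1 dB above threshold.
That puts the output at -8 dB; make-up adds 5 dB, giving -3 dB.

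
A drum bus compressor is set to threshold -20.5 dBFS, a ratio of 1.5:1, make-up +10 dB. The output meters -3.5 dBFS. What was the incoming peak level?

-10 dBFS

Remove make-up: -3.5 − 10 = -13.5 dBFS.
That's 7 dB above the -20.5 dBFS threshold.
Undo the ratio: input overshoot = 7 × 1.5 = 10.5 dB, giving input = -10 dBFS.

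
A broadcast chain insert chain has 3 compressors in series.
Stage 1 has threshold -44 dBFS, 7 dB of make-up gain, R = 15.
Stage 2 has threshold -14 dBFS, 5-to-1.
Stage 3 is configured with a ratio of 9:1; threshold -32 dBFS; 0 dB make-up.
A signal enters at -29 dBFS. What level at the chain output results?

-36 dBFS

Stage 1: 15 dB above -44 dBFS, reduced 15:1 to 1 dB above → -43 dBFS; +7 dB make-up → -36 dBFS.
Stage 2: below threshold (-36 ≤ -14); passes unchanged; output -36 dBFS.
Stage 3: -36 dBFS ≤ -32 dBFS, so stage 3 doesn't engage; output -36 dBFS.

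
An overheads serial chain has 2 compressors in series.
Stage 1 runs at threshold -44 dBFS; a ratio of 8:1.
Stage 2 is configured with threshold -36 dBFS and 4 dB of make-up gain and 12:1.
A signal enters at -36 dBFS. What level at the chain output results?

-39 dBFS

Stage 1: 8 dB above -44 dBFS, reduced 8:1 to 1 dB above → -43 dBFS.
Stage 2: -43 dBFS is at or below the -36 dBFS threshold — no compression; make-up brings it to -39 dBFS.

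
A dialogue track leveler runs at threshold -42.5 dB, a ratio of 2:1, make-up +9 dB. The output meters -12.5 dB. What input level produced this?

Stripping the +9 dB make-up gives -21.5 dB at the gain stage.
That's 21 dB above the -42.5 dB threshold.
Before 2:1 compression the overshoot was 21 × 2 = 42 dB, so input = -42.5 + 42 = -0.5 dB.

-0.5 dB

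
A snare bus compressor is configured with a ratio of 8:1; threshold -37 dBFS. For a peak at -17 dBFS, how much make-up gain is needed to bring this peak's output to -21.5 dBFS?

Without make-up, output = threshold + overshoot/8 = -37 + 2.5 = -34.5 dBFS.
Gap to target: 13 dB.

13 dB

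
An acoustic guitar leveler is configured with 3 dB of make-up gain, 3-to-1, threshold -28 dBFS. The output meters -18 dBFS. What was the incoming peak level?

-7 dBFS

Stripping the +3 dB make-up gives -21 dBFS at the gain stage.
The compressed level sits -21 − (-28) = 7 dB over threshold.
Before 3:1 compression the overshoot was 7 × 3 = 21 dB, so input = -28 + 21 = -7 dBFS.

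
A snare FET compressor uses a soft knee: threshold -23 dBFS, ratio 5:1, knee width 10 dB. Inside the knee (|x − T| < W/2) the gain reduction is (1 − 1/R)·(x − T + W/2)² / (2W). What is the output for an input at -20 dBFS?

x − T + W/2 = -20 − (-23) + 5 = 8.
GR = (1 − 1/5) × 8² / 20 = 0.8 × 64 / 20 = 2.56 dB.
Output = -20 − 2.56 = -22.56 dBFS.

-22.56 dBFS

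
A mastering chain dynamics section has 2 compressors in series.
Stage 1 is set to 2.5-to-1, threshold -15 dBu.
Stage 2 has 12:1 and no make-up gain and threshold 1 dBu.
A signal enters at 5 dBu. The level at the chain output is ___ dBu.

Stage 1: overshoot 20 dB → 20/2.5 = 8 dB → -7 dBu.
Stage 2: below threshold (-7 ≤ 1); passes unchanged; output -7 dBu.

-7 dBu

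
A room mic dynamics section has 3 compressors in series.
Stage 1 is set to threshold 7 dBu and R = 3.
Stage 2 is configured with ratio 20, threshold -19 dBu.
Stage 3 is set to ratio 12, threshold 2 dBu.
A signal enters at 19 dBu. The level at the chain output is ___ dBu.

-17.5 dBu

Stage 1: 12 dB above 7 dBu, reduced 3:1 to 4 dB above → 11 dBu.
Stage 2: 30 dB above -19 dBu, reduced 20:1 to 1.5 dB above → -17.5 dBu.
Stage 3: -17.5 dBu is at or below the 2 dBu threshold — no compression; output -17.5 dBu.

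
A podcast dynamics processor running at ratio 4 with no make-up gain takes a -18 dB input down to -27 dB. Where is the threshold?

-30 dB

Input is 12 dB above T (since output overshoot × R = input overshoot: (-27 − T)·4 = -18 − T gives T = -30 dB).
Check: -30 + (-18 − (-30))/4 = -30 + 3 = -27 dB. ✓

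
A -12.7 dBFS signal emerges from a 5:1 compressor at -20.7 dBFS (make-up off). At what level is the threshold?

Gain reduction = -12.7 − (-20.7) = 8 dB; output overshoot = GR / (R − 1) = 8 / 4 = 2 dB.
Threshold = output − output overshoot = -20.7 − 2 = -22.7 dBFS.

-22.7 dBFS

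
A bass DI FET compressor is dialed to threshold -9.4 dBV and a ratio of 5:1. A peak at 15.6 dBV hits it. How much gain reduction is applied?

The signal is 25 dB above threshold.
A 5:1 ratio leaves 5 dB of that excess.
GR = overshoot in − overshoot out = 25 − 5 = 20 dB.

20 dB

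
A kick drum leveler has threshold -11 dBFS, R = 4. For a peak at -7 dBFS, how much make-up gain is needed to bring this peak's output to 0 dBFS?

10 dB

The peak compresses to -11 + 4/4 = -10 dBFS.
To reach 0 dBFS requires 0 − (-10) = 10 dB of make-up.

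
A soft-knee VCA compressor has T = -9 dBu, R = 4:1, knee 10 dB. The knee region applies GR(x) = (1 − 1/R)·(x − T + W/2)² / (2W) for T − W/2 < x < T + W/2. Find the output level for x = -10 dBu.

-10.6 dBu

x − T + W/2 = -10 − (-9) + 5 = 4.
GR = (1 − 1/4) × 4² / 20 = 0.75 × 16 / 20 = 0.6 dB.
Output = -10 − 0.6 = -10.6 dBu.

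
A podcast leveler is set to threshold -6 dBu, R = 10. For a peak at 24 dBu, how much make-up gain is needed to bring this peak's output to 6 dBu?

9 dB

The peak compresses to -6 + 30/10 = -3 dBu.
To reach 6 dBu requires 6 − (-3) = 9 dB of make-up.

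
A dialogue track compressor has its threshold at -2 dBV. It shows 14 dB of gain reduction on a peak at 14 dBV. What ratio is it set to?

Input overshoot = 14 − (-2) = 16 dB.
Output overshoot = 16 − 14 = 2 dB.
Ratio = input overshoot / output overshoot = 16 / 2 = 8.

8:1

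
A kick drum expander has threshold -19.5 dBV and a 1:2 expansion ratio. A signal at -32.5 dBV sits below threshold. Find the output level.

Undershoot = (-19.5) − (-32.5) = 13 dB.
At 1:2, that expands to 26 dB under threshold.
Output = -19.5 − 26 = -45.5 dBV.

-45.5 dBV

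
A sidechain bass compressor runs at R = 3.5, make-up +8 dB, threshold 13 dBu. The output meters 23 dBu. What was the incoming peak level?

20 dBu

Before make-up, the level was 23 − 8 = 15 dBu.
That's 2 dB above the 13 dBu threshold.
Before 3.5:1 compression the overshoot was 2 × 3.5 = 7 dB, so input = 13 + 7 = 20 dBu.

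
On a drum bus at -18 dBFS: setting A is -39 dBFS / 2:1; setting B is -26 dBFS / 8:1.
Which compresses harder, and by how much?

A: GR = 21 − 21/2 = 10.5 dB.
B: GR = 8 − 8/8 = 7 dB.
A reduces 3.5 dB more.

A, by 3.5 dB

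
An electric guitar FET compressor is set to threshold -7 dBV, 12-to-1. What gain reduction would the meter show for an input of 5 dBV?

11 dB

The signal is 12 dB above threshold.
At 12:1, output sits 12/12 = 1 dB above threshold.
So the signal is attenuated by 12 − 1 = 11 dB.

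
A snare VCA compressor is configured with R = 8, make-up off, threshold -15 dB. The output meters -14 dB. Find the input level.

The compressed level sits -14 − (-15) = 1 dB over threshold.
Before 8:1 compression the overshoot was 1 × 8 = 8 dB, so input = -15 + 8 = -7 dB.

-7 dB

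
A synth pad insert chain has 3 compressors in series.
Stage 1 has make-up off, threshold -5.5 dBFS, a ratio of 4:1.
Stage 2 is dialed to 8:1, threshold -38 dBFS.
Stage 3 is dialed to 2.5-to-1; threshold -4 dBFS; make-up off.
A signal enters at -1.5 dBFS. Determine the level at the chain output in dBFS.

Stage 1: 4 dB above -5.5 dBFS, reduced 4:1 to 1 dB above → -4.5 dBFS.
Stage 2: 33.5 dB above -38 dBFS, reduced 8:1 to 4.1875 dB above → -33.8125 dBFS.
Stage 3: -33.8125 dBFS ≤ -4 dBFS, so stage 3 doesn't engage; output -33.8125 dBFS.

-33.8125 dBFS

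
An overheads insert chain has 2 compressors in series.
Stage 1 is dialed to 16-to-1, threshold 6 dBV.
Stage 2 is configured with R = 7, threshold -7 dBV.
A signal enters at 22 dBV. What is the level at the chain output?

-5 dBV

Stage 1: 22 dBV is 16 dB over 6 dBV; at 16:1 that becomes 1 dB over, giving 7 dBV.
Stage 2: overshoot 14 dB → 14/7 = 2 dB → -5 dBV.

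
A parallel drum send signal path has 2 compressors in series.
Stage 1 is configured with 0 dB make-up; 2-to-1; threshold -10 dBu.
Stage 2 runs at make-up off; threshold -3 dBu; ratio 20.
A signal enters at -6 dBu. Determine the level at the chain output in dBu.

Stage 1: overshoot 4 dB → 4/2 = 2 dB → -8 dBu.
Stage 2: -8 dBu is at or below the -3 dBu threshold — no compression; output -8 dBu.

-8 dBu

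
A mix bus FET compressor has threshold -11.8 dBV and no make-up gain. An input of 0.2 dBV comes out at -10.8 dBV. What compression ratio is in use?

Input overshoot = 0.2 − (-11.8) = 12 dB; output overshoot = -10.8 − (-11.8) = 1 dB.
Ratio = 12 / 1 = 12.

12:1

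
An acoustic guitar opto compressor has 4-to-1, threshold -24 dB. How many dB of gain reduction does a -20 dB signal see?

3 dB

-20 dB exceeds the threshold by 4 dB.
A 4:1 ratio leaves 1 dB of that excess.
Gain reduction = 4 − 1 = 3 dB.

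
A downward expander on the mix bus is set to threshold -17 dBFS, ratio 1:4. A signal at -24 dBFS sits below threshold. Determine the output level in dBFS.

-45 dBFS

Undershoot = (-17) − (-24) = 7 dB.
At 1:4, that expands to 28 dB under threshold.
Output = -17 − 28 = -45 dBFS.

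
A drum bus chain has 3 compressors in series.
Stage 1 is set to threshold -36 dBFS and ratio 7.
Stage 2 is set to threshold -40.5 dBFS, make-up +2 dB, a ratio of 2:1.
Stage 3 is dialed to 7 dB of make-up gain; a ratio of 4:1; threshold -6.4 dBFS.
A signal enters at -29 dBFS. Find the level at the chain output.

Stage 1: overshoot 7 dB → 7/7 = 1 dB → -35 dBFS.
Stage 2: overshoot 5.5 dB → 5.5/2 = 2.75 dB → -37.75 dBFS; +2 dB make-up → -35.75 dBFS.
Stage 3: below threshold (-35.75 ≤ -6.4); passes unchanged; make-up brings it to -28.75 dBFS.

-28.75 dBFS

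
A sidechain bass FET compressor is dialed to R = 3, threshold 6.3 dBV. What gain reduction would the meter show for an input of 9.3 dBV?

The signal is 3 dB above threshold.
At 3:1, output sits 3/3 = 1 dB above threshold.
GR = overshoot in − overshoot out = 3 − 1 = 2 dB.

2 dB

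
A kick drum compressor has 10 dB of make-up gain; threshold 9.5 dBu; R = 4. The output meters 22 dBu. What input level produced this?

19.5 dBu

Stripping the +10 dB make-up gives 12 dBu at the gain stage.
The compressed level sits 12 − 9.5 = 2.5 dB over threshold.
Undo the ratio: input overshoot = 2.5 × 4 = 10 dB, giving input = 19.5 dBu.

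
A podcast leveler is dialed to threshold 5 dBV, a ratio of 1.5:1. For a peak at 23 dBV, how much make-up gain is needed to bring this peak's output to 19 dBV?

2 dB

Overshoot 18 dB → 18/1.5 = 12 dB after compression, so the compressed level is 5 + 12 = 17 dBV.
Make-up = target − compressed = 19 − 17 = 2 dB.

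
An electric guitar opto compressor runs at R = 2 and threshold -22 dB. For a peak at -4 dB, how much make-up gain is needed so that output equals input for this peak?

Without make-up, output = threshold + overshoot/2 = -22 + 9 = -13 dB.
Gap to target: 9 dB.

9 dB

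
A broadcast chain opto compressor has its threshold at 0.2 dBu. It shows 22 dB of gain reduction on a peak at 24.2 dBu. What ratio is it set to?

12:1

Input overshoot = 24.2 − 0.2 = 24 dB.
Output overshoot = 24 − 22 = 2 dB.
Ratio = input overshoot / output overshoot = 24 / 2 = 12.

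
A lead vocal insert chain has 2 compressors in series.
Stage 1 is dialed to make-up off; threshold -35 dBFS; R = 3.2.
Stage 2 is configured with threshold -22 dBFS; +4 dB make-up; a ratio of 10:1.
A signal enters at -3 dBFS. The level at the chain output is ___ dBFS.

-21 dBFS

Stage 1: overshoot 32 dB → 32/3.2 = 10 dB → -25 dBFS.
Stage 2: -25 dBFS is at or below the -22 dBFS threshold — no compression; make-up brings it to -21 dBFS.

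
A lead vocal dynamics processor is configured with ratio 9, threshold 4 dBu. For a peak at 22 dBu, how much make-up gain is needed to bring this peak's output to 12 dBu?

6 dB

The peak compresses to 4 + 18/9 = 6 dBu.
To reach 12 dBu requires 12 − 6 = 6 dB of make-up.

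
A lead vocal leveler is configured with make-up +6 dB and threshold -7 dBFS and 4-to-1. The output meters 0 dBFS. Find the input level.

Before make-up, the level was 0 − 6 = -6 dBFS.
The compressed level sits -6 − (-7) = 1 dB over threshold.
Undo the ratio: input overshoot = 1 × 4 = 4 dB, giving input = -3 dBFS.

-3 dBFS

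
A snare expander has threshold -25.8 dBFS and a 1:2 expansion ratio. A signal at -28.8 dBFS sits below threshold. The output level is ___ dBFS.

-31.8 dBFS

Undershoot = (-25.8) − (-28.8) = 3 dB.
At 1:2, that expands to 6 dB under threshold.
Output = -25.8 − 6 = -31.8 dBFS.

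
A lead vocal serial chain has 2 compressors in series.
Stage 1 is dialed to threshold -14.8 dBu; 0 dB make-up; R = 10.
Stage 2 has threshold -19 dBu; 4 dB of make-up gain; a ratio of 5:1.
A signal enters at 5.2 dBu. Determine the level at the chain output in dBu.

Stage 1: 20 dB above -14.8 dBu, reduced 10:1 to 2 dB above → -12.8 dBu.
Stage 2: 6.2 dB above -19 dBu, reduced 5:1 to 1.24 dB above → -17.76 dBu; +4 dB make-up → -13.76 dBu.

-13.76 dBu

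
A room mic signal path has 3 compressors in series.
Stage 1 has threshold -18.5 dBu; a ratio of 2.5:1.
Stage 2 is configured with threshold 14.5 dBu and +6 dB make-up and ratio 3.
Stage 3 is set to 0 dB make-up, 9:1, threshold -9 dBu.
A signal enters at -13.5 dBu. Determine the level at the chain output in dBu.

Stage 1: overshoot 5 dB → 5/2.5 = 2 dB → -16.5 dBu.
Stage 2: -16.5 dBu ≤ 14.5 dBu, so stage 2 doesn't engage; make-up brings it to -10.5 dBu.
Stage 3: below threshold (-10.5 ≤ -9); passes unchanged; output -10.5 dBu.

-10.5 dBu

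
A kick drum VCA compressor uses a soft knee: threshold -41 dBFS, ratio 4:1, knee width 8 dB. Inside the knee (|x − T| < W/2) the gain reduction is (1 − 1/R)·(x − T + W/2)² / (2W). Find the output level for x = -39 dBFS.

x − T + W/2 = -39 − (-41) + 4 = 6.
GR = (1 − 1/4) × 6² / 16 = 0.75 × 36 / 16 = 1.6875 dB.
Output = -39 − 1.6875 = -40.6875 dBFS.

-40.6875 dBFS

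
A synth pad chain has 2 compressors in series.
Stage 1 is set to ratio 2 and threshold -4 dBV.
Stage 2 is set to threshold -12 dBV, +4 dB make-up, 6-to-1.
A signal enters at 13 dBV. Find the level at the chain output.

Stage 1: overshoot 17 dB → 17/2 = 8.5 dB → 4.5 dBV.
Stage 2: 16.5 dB above -12 dBV, reduced 6:1 to 2.75 dB above → -9.25 dBV; +4 dB make-up → -5.25 dBV.

-5.25 dBV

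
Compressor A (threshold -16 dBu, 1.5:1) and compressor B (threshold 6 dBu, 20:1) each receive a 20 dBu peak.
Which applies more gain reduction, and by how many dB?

A: GR = 36 − 36/1.5 = 12 dB.
B: GR = 14 − 14/20 = 13.3 dB.
B reduces 1.3 dB more.

B, by 1.3 dB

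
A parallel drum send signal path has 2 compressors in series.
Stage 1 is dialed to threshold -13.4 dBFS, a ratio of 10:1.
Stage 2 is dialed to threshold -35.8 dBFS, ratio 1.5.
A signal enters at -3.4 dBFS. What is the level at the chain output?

Stage 1: 10 dB above -13.4 dBFS, reduced 10:1 to 1 dB above → -12.4 dBFS.
Stage 2: -12.4 dBFS is 23.4 dB over -35.8 dBFS; at 1.5:1 that becomes 15.6 dB over, giving -20.2 dBFS.

-20.2 dBFS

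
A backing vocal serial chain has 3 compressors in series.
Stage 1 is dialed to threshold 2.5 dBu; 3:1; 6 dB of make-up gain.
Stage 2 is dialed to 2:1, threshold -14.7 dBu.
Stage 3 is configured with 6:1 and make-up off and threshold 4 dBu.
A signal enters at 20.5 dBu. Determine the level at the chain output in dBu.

Stage 1: 20.5 dBu is 18 dB over 2.5 dBu; at 3:1 that becomes 6 dB over, giving 8.5 dBu; +6 dB make-up → 14.5 dBu.
Stage 2: 29.2 dB above -14.7 dBu, reduced 2:1 to 14.6 dB above → -0.1 dBu.
Stage 3: -0.1 dBu ≤ 4 dBu, so stage 3 doesn't engage; output -0.1 dBu.

-0.1 dBu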